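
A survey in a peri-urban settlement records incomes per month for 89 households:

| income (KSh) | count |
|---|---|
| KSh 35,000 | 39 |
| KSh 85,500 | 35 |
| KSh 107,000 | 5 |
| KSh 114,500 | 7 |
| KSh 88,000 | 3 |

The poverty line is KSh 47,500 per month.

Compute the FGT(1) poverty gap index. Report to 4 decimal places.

Incomes under z: 39×KSh 35,000 (q = 39 of N = 89).
Normalized shortfalls: (47500−35000)/47500 = 0.2632 (×39).
Σ = 10.263158. Dividing by the full population N = 89 gives P₁ = 0.1153.

0.1153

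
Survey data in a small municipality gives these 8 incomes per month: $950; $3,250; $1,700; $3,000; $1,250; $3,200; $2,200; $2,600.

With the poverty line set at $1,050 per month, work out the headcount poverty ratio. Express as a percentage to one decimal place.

1 of the 8 workers have income below $1,050.
H = 1/8 = 12.5%.

12.5%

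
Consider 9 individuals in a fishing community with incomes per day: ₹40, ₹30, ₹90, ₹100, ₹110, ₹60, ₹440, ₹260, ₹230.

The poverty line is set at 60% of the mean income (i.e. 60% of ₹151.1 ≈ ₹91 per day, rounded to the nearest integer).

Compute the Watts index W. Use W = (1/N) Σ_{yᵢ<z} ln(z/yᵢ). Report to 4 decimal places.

0.2621

Below the line: ₹30, ₹40, ₹60, ₹90 (q = 4 of N = 9).
Log gaps: ln(91/30) = 1.1097; ln(91/40) = 0.8220; ln(91/60) = 0.4165; ln(91/90) = 0.0110.
W = 2.359207 / 9 = 0.2621.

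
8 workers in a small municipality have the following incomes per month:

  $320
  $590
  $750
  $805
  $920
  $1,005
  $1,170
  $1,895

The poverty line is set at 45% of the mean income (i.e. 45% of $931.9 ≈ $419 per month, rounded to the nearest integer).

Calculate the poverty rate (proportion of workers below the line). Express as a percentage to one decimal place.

12.5%

1 of the 8 workers have income below $419.
H = 1/8 = 12.5%.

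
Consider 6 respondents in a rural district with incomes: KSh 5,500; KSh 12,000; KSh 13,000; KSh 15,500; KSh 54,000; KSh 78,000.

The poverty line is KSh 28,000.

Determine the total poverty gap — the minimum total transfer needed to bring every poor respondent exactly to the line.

Below z: KSh 5,500, KSh 12,000, KSh 13,000, KSh 15,500 (q = 4 of N = 6).
Individual gaps: 28000−5500 = 22500; 28000−12000 = 16000; 28000−13000 = 15000; 28000−15500 = 12500.
Aggregate gap = KSh 66,000.

KSh 66,000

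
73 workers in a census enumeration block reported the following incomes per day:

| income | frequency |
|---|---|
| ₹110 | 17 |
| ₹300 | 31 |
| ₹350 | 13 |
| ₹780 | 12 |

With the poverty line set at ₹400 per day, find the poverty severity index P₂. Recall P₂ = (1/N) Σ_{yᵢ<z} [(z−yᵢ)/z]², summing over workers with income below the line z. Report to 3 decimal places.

0.152

Incomes under z: 17×₹110, 31×₹300, 13×₹350 (q = 61 of N = 73).
Shortfall ratios: (400−110)/400 = 0.7250 (×17); (400−300)/400 = 0.2500 (×31); (400−350)/400 = 0.1250 (×13).
Squared: 0.5256 (×17); 0.0625 (×31); 0.0156 (×13).
Sum = 11.076250; P₂ = 11.076250 / 73 = 0.152.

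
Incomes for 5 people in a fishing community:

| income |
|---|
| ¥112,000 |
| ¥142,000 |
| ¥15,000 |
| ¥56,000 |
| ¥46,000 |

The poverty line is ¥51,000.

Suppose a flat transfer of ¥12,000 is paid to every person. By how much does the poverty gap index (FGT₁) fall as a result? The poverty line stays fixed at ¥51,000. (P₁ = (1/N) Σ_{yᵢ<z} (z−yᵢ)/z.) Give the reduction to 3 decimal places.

0.067

Before: below the line — ¥15,000, ¥46,000; poverty gap index (FGT₁) = 0.16078.
After the ¥12,000 transfer: below the line — ¥27,000; poverty gap index (FGT₁) = 0.09412.
Reduction = 0.16078 − 0.09412 = 0.067.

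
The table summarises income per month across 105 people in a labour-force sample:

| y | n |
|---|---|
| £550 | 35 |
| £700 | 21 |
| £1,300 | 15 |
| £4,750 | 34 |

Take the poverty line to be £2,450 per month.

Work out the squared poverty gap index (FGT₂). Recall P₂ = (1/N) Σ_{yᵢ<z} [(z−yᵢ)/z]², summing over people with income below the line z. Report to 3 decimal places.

0.334

Below the line: 35×£550, 21×£700, 15×£1,300 (q = 71 of N = 105).
Relative gaps: (2450−550)/2450 = 0.7755 (×35); (2450−700)/2450 = 0.7143 (×21); (2450−1300)/2450 = 0.4694 (×15).
Squared: 0.6014 (×35); 0.5102 (×21); 0.2203 (×15).
Sum = 35.068721; P₂ = 35.068721 / 105 = 0.334.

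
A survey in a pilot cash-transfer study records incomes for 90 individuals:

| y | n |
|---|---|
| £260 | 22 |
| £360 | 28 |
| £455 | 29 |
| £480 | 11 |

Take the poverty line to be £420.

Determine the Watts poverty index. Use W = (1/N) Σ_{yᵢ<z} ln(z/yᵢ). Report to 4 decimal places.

Below z: 22×£260, 28×£360 (q = 50 of N = 90).
Log gaps: ln(420/260) = 0.4796 (×22); ln(420/360) = 0.1542 (×28).
W = 14.866827 / 90 = 0.1652.

0.1652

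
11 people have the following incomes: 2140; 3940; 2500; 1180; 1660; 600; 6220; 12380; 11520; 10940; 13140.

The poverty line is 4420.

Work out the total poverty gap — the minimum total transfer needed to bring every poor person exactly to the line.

14500

Poor units: 600, 1180, 1660, 2140, 2500, 3940 (q = 6 of N = 11).
Individual gaps: 4420−600 = 3820; 4420−1180 = 3240; 4420−1660 = 2760; 4420−2140 = 2280; 4420−2500 = 1920; 4420−3940 = 480.
Aggregate gap = 14500.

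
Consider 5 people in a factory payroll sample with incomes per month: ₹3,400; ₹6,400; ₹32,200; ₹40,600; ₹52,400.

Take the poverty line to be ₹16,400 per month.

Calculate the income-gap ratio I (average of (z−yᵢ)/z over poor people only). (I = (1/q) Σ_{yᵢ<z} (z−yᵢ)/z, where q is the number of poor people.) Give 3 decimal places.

0.701

Poor units: ₹3,400, ₹6,400 (q = 2 of N = 5).
Relative gaps: 0.7927, 0.6098; sum = 1.402439.
The income-gap ratio divides by q (the poor only): 1.402439 / 2 = 0.701.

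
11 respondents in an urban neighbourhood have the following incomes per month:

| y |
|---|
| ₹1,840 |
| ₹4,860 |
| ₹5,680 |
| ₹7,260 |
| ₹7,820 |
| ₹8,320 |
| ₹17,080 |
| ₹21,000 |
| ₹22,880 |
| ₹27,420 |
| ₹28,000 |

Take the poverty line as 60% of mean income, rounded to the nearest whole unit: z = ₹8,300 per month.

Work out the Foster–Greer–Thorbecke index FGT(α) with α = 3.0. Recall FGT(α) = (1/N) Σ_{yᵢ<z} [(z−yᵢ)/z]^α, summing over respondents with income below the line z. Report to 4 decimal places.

Poor units: ₹1,840, ₹4,860, ₹5,680, ₹7,260, ₹7,820 (q = 5 of N = 11).
Shortfall ratios: (8300−1840)/8300 = 0.7783; (8300−4860)/8300 = 0.4145; (8300−5680)/8300 = 0.3157; (8300−7260)/8300 = 0.1253; (8300−7820)/8300 = 0.0578.
Raised to α = 3.0: 0.47148; 0.07119; 0.03145; 0.00197; 0.00019.
Sum = 0.576288; FGT(3.0) = 0.576288 / 11 = 0.0524.

0.0524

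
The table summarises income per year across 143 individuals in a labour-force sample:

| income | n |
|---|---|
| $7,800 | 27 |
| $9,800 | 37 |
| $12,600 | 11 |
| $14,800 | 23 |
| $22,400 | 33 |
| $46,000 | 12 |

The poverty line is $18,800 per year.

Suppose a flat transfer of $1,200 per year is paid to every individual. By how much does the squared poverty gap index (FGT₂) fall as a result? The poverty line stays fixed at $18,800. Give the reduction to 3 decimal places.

0.035

Before: below the line — 27×$7,800, 37×$9,800, 11×$12,600, 23×$14,800; squared poverty gap index (FGT₂) = 0.13958.
After the $1,200 transfer: below the line — 27×$9,000, 37×$11,000, 11×$13,800, 23×$16,000; squared poverty gap index (FGT₂) = 0.10485.
Reduction = 0.13958 − 0.10485 = 0.035.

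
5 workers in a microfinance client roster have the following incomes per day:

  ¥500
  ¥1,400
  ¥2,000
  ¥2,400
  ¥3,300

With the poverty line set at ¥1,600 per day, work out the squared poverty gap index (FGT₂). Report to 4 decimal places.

Below z: ¥500, ¥1,400 (q = 2 of N = 5).
Relative gaps: (1600−500)/1600 = 0.6875; (1600−1400)/1600 = 0.1250.
Squared: 0.4727; 0.0156.
Sum = 0.488281; P₂ = 0.488281 / 5 = 0.0977.

0.0977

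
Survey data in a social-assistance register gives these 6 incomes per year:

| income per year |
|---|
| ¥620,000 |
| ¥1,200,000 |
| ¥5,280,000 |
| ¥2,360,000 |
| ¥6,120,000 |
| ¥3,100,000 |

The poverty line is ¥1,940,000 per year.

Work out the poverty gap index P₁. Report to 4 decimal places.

Below the line: ¥620,000, ¥1,200,000 (q = 2 of N = 6).
Relative gaps: (1940000−620000)/1940000 = 0.6804; (1940000−1200000)/1940000 = 0.3814.
Sum of shortfalls = 1.061856; P₁ averages over all N: 1.061856 / 6 = 0.1770.

0.1770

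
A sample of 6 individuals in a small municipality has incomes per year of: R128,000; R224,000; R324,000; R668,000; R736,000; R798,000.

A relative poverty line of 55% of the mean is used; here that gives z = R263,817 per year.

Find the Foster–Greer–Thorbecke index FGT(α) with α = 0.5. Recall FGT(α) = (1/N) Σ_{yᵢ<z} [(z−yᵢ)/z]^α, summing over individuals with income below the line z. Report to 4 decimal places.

0.1843

Below the line: R128,000, R224,000 (q = 2 of N = 6).
Gap ratios (z−y)/z: (263817−128000)/263817 = 0.5148; (263817−224000)/263817 = 0.1509.
Raised to α = 0.5: 0.71751; 0.38849.
Sum = 1.105999; FGT(0.5) = 1.105999 / 6 = 0.1843.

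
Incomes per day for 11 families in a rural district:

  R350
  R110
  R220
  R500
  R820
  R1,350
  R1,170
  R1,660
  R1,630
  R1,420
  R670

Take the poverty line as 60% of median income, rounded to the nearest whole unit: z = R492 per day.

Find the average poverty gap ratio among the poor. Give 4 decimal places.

0.5393

Poor units: R110, R220, R350 (q = 3 of N = 11).
Relative gaps: 0.7764, 0.5528, 0.2886; sum = 1.617886.
The income-gap ratio divides by q (the poor only): 1.617886 / 3 = 0.5393.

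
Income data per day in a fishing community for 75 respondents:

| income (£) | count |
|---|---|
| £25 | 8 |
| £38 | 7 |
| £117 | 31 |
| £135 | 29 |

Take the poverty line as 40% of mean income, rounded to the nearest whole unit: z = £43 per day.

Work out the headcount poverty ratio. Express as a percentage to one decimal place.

20.0%

15 of the 75 respondents have income below £43.
H = 15/75 = 20.0%.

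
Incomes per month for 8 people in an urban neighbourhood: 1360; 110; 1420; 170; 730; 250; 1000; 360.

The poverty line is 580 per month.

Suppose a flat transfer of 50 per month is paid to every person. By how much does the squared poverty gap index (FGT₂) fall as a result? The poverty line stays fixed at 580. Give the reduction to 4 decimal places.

Before: below the line — 110, 170, 250, 360; squared poverty gap index (FGT₂) = 0.202995.
After the 50 transfer: below the line — 160, 220, 300, 410; squared poverty gap index (FGT₂) = 0.153575.
Reduction = 0.202995 − 0.153575 = 0.0494.

0.0494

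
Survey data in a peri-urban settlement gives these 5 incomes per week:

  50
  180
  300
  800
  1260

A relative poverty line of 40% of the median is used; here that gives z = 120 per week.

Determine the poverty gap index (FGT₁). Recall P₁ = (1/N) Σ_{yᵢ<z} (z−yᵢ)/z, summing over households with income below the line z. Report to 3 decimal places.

0.117

Below the line: 50 (q = 1 of N = 5).
Gap ratios (z−y)/z: (120−50)/120 = 0.5833.
Sum of shortfalls = 0.583333; P₁ averages over all N: 0.583333 / 5 = 0.117.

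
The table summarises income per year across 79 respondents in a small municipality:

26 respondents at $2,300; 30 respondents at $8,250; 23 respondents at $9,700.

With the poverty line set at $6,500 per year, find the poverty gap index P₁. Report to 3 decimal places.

0.213

Incomes under z: 26×$2,300 (q = 26 of N = 79).
Normalized shortfalls: (6500−2300)/6500 = 0.6462 (×26).
Sum of shortfalls = 16.800000; P₁ averages over all N: 16.800000 / 79 = 0.213.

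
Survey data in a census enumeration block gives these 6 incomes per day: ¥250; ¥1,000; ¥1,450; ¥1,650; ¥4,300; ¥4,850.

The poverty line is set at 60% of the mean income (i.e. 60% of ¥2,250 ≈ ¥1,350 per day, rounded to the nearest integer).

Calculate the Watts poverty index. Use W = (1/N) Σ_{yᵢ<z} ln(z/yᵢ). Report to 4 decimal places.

0.3311

Below the line: ¥250, ¥1,000 (q = 2 of N = 6).
ln(z/y) terms: ln(1350/250) = 1.6864; ln(1350/1000) = 0.3001.
W = 1.986504 / 6 = 0.3311.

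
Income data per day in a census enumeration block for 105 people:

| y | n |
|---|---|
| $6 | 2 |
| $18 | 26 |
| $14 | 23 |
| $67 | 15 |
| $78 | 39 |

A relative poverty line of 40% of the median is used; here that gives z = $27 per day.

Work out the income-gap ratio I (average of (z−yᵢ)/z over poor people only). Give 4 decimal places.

Below z: 2×$6, 23×$14, 26×$18 (q = 51 of N = 105).
Shortfall ratios (z−y)/z: 0.7778 (×2), 0.4815 (×23), 0.3333 (×26); sum = 21.296296.
The income-gap ratio divides by q (the poor only): 21.296296 / 51 = 0.4176.

0.4176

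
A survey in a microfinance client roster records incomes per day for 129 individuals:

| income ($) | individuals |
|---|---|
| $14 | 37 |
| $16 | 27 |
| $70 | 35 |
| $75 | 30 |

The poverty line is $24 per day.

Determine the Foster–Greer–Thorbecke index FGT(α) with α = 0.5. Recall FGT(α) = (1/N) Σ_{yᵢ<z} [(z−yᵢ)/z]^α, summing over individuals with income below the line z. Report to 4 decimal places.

0.3060

Incomes under z: 37×$14, 27×$16 (q = 64 of N = 129).
Shortfall ratios: (24−14)/24 = 0.4167 (×37); (24−16)/24 = 0.3333 (×27).
Raised to α = 0.5: 0.64550 (×37); 0.57735 (×27).
Sum = 39.471855; FGT(0.5) = 39.471855 / 129 = 0.3060.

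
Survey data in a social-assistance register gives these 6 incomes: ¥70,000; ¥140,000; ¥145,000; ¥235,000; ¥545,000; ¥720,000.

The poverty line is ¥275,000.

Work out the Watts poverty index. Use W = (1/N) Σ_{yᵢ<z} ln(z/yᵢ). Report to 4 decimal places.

0.4734

Incomes under z: ¥70,000, ¥140,000, ¥145,000, ¥235,000 (q = 4 of N = 6).
ln(z/y) terms: ln(275000/70000) = 1.3683; ln(275000/140000) = 0.6751; ln(275000/145000) = 0.6400; ln(275000/235000) = 0.1572.
W = 2.840627 / 6 = 0.4734.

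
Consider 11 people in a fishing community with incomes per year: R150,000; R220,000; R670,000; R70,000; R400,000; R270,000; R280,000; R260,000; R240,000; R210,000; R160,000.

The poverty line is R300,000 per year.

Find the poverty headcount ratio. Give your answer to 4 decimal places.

9 of the 11 people have income below R300,000.
H = 9/11 = 0.8182.

0.8182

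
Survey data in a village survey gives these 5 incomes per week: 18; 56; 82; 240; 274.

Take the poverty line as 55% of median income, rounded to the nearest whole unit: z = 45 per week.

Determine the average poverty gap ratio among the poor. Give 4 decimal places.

Incomes under z: 18 (q = 1 of N = 5).
Shortfall ratios (z−y)/z: 0.6000; sum = 0.600000.
The income-gap ratio divides by q (the poor only): 0.600000 / 1 = 0.6000.

0.6000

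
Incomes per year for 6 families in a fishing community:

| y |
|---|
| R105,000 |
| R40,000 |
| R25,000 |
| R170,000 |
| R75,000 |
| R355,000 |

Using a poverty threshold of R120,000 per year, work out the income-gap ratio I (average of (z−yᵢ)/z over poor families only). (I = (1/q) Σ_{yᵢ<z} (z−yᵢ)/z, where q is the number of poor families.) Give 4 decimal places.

0.4896

Poor units: R25,000, R40,000, R75,000, R105,000 (q = 4 of N = 6).
Shortfall ratios (z−y)/z: 0.7917, 0.6667, 0.3750, 0.1250; sum = 1.958333.
I averages over the q = 4 poor units only: 1.958333 / 4 = 0.4896.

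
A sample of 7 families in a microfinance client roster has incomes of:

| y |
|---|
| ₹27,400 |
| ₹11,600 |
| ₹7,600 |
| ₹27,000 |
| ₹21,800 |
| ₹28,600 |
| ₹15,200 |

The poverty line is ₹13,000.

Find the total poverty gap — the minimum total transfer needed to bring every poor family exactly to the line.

₹6,800

Below z: ₹7,600, ₹11,600 (q = 2 of N = 7).
Individual gaps: 13000−7600 = 5400; 13000−11600 = 1400.
Aggregate gap = ₹6,800.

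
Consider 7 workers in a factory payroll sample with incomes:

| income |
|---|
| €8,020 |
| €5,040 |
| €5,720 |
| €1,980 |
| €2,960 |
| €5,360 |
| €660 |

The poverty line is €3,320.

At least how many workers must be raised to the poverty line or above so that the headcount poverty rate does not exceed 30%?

1

Currently q = 3 of N = 7 are below the line (H = 0.429).
A headcount ratio of at most 30% allows at most ⌊0.30 × 7⌋ = 2 poor workers.
So at least 3 − 2 = 1 must be lifted.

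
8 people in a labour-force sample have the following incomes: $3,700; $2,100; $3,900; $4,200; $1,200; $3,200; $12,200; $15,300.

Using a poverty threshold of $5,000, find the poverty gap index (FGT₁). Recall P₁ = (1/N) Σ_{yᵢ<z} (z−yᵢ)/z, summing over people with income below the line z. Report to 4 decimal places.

Poor units: $1,200, $2,100, $3,200, $3,700, $3,900, $4,200 (q = 6 of N = 8).
Relative gaps: (5000−1200)/5000 = 0.7600; (5000−2100)/5000 = 0.5800; (5000−3200)/5000 = 0.3600; (5000−3700)/5000 = 0.2600; (5000−3900)/5000 = 0.2200; (5000−4200)/5000 = 0.1600.
Σ = 2.340000. Dividing by the full population N = 8 gives P₁ = 0.2925.

0.2925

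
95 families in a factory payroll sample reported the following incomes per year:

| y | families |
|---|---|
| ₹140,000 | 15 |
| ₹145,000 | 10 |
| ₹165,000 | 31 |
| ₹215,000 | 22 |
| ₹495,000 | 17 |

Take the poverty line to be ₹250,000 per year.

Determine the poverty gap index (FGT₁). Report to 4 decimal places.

Poor units: 15×₹140,000, 10×₹145,000, 31×₹165,000, 22×₹215,000 (q = 78 of N = 95).
Shortfall ratios: (250000−140000)/250000 = 0.4400 (×15); (250000−145000)/250000 = 0.4200 (×10); (250000−165000)/250000 = 0.3400 (×31); (250000−215000)/250000 = 0.1400 (×22).
Σ = 24.420000. Dividing by the full population N = 95 gives P₁ = 0.2571.

0.2571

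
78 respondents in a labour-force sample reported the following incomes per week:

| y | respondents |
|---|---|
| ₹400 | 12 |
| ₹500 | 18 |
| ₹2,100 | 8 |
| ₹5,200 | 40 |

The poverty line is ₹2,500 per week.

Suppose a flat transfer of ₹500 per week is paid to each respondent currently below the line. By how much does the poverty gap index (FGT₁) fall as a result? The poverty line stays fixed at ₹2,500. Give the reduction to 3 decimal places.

0.093

Before: below the line — 12×₹400, 18×₹500, 8×₹2,100; poverty gap index (FGT₁) = 0.33026.
After the ₹500 transfer: below the line — 12×₹900, 18×₹1,000; poverty gap index (FGT₁) = 0.23692.
Reduction = 0.33026 − 0.23692 = 0.093.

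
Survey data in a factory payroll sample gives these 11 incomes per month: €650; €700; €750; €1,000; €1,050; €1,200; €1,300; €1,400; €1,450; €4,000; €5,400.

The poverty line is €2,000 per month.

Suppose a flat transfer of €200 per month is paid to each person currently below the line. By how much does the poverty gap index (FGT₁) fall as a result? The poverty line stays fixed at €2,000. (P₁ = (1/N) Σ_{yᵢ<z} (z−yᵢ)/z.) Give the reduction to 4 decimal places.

Before: below the line — €650, €700, €750, €1,000, €1,050, €1,200, €1,300, €1,400, €1,450; poverty gap index (FGT₁) = 0.386364.
After the €200 transfer: below the line — €850, €900, €950, €1,200, €1,250, €1,400, €1,500, €1,600, €1,650; poverty gap index (FGT₁) = 0.304545.
Reduction = 0.386364 − 0.304545 = 0.0818.

0.0818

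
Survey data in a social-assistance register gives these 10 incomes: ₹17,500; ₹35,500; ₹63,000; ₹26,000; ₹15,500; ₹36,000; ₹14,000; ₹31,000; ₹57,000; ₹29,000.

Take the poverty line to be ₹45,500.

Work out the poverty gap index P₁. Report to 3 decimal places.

Below the line: ₹14,000, ₹15,500, ₹17,500, ₹26,000, ₹29,000, ₹31,000, ₹35,500, ₹36,000 (q = 8 of N = 10).
Normalized shortfalls: (45500−14000)/45500 = 0.6923; (45500−15500)/45500 = 0.6593; (45500−17500)/45500 = 0.6154; (45500−26000)/45500 = 0.4286; (45500−29000)/45500 = 0.3626; (45500−31000)/45500 = 0.3187; (45500−35500)/45500 = 0.2198; (45500−36000)/45500 = 0.2088.
Σ = 3.505495. Dividing by the full population N = 10 gives P₁ = 0.351.

0.351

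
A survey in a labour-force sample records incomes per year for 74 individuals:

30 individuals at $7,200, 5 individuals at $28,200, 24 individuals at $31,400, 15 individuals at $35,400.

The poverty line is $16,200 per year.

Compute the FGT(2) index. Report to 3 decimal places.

Below the line: 30×$7,200 (q = 30 of N = 74).
Shortfall ratios: (16200−7200)/16200 = 0.5556 (×30).
Squared: 0.3086 (×30).
Sum = 9.259259; P₂ = 9.259259 / 74 = 0.125.

0.125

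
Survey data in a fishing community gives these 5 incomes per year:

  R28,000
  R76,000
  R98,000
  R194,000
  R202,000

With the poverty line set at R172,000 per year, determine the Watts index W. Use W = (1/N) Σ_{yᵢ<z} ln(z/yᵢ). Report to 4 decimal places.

Incomes under z: R28,000, R76,000, R98,000 (q = 3 of N = 5).
Log gaps: ln(172000/28000) = 1.8153; ln(172000/76000) = 0.8168; ln(172000/98000) = 0.5625.
W = 3.194578 / 5 = 0.6389.

0.6389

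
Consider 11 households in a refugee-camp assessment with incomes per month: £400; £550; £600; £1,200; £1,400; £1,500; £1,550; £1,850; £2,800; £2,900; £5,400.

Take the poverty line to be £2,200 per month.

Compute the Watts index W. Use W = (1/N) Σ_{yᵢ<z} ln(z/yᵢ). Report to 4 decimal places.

0.5777

Below the line: £400, £550, £600, £1,200, £1,400, £1,500, £1,550, £1,850 (q = 8 of N = 11).
ln(z/y) terms: ln(2200/400) = 1.7047; ln(2200/550) = 1.3863; ln(2200/600) = 1.2993; ln(2200/1200) = 0.6061; ln(2200/1400) = 0.4520; ln(2200/1500) = 0.3830; ln(2200/1550) = 0.3502; ln(2200/1850) = 0.1733.
W = 6.354913 / 11 = 0.5777.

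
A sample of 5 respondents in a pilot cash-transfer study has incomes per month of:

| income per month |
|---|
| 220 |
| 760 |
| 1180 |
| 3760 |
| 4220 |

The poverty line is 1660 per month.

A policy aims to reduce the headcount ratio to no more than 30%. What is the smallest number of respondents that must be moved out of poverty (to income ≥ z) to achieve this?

3 of the 5 respondents are poor, so H = 3/5 = 0.600.
A headcount ratio of at most 30% allows at most ⌊0.30 × 5⌋ = 1 poor respondents.
So at least 3 − 1 = 2 must be lifted.

2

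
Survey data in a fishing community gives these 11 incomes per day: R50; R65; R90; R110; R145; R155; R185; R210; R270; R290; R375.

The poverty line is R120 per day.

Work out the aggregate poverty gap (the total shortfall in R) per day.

R165

Below the line: R50, R65, R90, R110 (q = 4 of N = 11).
Individual gaps: 120−50 = 70; 120−65 = 55; 120−90 = 30; 120−110 = 10.
Aggregate gap = R165.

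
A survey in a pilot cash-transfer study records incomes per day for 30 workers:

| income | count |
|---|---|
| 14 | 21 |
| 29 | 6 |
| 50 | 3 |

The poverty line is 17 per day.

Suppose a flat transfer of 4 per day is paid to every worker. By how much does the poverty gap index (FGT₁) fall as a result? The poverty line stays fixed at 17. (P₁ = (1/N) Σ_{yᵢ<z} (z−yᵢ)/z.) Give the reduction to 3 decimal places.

Before: below the line — 21×14; poverty gap index (FGT₁) = 0.12353.
After the 4 transfer: below the line — none; poverty gap index (FGT₁) = 0.00000.
Reduction = 0.12353 − 0.00000 = 0.124.

0.124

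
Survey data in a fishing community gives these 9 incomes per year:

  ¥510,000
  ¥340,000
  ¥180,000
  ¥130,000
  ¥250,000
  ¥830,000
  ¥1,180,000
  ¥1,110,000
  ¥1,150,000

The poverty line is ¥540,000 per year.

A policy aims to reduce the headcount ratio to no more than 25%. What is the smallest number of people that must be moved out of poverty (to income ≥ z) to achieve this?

3

5 of the 9 people are poor, so H = 5/9 = 0.556.
A headcount ratio of at most 25% allows at most ⌊0.25 × 9⌋ = 2 poor people.
So at least 5 − 2 = 3 must be lifted.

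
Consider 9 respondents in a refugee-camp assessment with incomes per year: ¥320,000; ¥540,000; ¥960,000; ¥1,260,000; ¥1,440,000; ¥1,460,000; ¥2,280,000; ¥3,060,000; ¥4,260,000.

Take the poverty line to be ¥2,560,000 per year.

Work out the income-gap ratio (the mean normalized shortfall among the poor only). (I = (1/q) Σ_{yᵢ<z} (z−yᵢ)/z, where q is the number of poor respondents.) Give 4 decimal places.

0.5391

Poor units: ¥320,000, ¥540,000, ¥960,000, ¥1,260,000, ¥1,440,000, ¥1,460,000, ¥2,280,000 (q = 7 of N = 9).
Relative gaps: 0.8750, 0.7891, 0.6250, 0.5078, 0.4375, 0.4297, 0.1094; sum = 3.773438.
I averages over the q = 7 poor units only: 3.773438 / 7 = 0.5391.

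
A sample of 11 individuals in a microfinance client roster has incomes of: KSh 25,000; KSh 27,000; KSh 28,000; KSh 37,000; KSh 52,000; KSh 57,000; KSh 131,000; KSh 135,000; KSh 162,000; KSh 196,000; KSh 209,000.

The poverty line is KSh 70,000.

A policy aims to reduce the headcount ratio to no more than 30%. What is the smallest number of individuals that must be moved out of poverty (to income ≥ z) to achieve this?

Currently q = 6 of N = 11 are below the line (H = 0.545).
A headcount ratio of at most 30% allows at most ⌊0.30 × 11⌋ = 3 poor individuals.
So at least 6 − 3 = 3 must be lifted.

3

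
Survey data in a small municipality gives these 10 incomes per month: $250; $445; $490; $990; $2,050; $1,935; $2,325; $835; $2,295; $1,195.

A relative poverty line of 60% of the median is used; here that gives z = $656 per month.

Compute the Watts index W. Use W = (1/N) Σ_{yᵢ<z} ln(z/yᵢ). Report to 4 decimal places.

Below the line: $250, $445, $490 (q = 3 of N = 10).
Log gaps: ln(656/250) = 0.9647; ln(656/445) = 0.3881; ln(656/490) = 0.2918.
W = 1.644542 / 10 = 0.1645.

0.1645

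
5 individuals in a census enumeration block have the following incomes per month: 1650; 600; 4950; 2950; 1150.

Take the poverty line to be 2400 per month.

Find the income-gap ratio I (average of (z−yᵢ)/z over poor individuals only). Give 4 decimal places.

0.5278

Below the line: 600, 1150, 1650 (q = 3 of N = 5).
Relative gaps: 0.7500, 0.5208, 0.3125; sum = 1.583333.
I averages over the q = 3 poor units only: 1.583333 / 3 = 0.5278.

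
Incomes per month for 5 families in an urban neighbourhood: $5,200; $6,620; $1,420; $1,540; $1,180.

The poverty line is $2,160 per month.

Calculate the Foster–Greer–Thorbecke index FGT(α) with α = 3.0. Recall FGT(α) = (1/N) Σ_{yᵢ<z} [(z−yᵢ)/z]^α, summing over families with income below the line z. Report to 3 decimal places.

Below z: $1,180, $1,420, $1,540 (q = 3 of N = 5).
Relative gaps: (2160−1180)/2160 = 0.4537; (2160−1420)/2160 = 0.3426; (2160−1540)/2160 = 0.2870.
Raised to α = 3.0: 0.09339; 0.04021; 0.02365.
Sum = 0.157253; FGT(3.0) = 0.157253 / 5 = 0.031.

0.031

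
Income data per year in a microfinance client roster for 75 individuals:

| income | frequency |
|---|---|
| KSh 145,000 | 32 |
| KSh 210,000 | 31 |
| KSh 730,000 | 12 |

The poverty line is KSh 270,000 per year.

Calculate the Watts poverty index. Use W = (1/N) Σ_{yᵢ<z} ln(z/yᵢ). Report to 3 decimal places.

0.369

Poor units: 32×KSh 145,000, 31×KSh 210,000 (q = 63 of N = 75).
Log gaps: ln(270000/145000) = 0.6217 (×32); ln(270000/210000) = 0.2513 (×31).
W = 27.684770 / 75 = 0.369.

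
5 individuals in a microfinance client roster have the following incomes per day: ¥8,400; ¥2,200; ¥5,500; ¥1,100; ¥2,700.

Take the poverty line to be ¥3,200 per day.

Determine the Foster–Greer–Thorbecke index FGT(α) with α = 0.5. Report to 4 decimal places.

0.3529

Below the line: ¥1,100, ¥2,200, ¥2,700 (q = 3 of N = 5).
Shortfall ratios: (3200−1100)/3200 = 0.6562; (3200−2200)/3200 = 0.3125; (3200−2700)/3200 = 0.1562.
Raised to α = 0.5: 0.81009; 0.55902; 0.39528.
Sum = 1.764394; FGT(0.5) = 1.764394 / 5 = 0.3529.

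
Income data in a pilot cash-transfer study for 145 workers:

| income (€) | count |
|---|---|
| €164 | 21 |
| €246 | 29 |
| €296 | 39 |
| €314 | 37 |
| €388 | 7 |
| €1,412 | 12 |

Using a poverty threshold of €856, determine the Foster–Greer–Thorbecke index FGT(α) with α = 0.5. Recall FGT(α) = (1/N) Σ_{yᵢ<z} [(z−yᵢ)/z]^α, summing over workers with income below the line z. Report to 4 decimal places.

Incomes under z: 21×€164, 29×€246, 39×€296, 37×€314, 7×€388 (q = 133 of N = 145).
Gap ratios (z−y)/z: (856−164)/856 = 0.8084 (×21); (856−246)/856 = 0.7126 (×29); (856−296)/856 = 0.6542 (×39); (856−314)/856 = 0.6332 (×37); (856−388)/856 = 0.5467 (×7).
Raised to α = 0.5: 0.89912 (×21); 0.84417 (×29); 0.80883 (×39); 0.79572 (×37); 0.73941 (×7).
Sum = 109.524328; FGT(0.5) = 109.524328 / 145 = 0.7553.

0.7553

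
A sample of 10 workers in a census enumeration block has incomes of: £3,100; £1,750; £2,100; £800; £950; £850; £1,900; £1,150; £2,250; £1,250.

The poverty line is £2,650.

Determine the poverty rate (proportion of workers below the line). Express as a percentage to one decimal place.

90.0%

9 of the 10 workers have income below £2,650.
H = 9/10 = 90.0%.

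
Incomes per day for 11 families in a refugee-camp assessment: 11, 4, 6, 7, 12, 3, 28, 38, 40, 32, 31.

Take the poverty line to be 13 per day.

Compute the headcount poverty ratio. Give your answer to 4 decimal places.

0.5455

6 of the 11 families have income below 13.
H = 6/11 = 0.5455.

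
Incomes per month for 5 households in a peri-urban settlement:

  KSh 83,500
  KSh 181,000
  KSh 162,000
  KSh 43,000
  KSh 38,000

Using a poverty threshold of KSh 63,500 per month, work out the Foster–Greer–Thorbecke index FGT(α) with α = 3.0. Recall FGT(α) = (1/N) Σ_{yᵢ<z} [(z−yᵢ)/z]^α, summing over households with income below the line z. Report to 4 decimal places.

Incomes under z: KSh 38,000, KSh 43,000 (q = 2 of N = 5).
Relative gaps: (63500−38000)/63500 = 0.4016; (63500−43000)/63500 = 0.3228.
Raised to α = 3.0: 0.06476; 0.03365.
Sum = 0.098405; FGT(3.0) = 0.098405 / 5 = 0.0197.

0.0197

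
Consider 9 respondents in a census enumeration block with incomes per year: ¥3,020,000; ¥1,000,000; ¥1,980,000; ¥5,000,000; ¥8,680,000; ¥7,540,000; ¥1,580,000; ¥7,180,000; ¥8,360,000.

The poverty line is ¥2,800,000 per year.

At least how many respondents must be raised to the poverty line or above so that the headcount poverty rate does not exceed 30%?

1

3 of the 9 respondents are poor, so H = 3/9 = 0.333.
A headcount ratio of at most 30% allows at most ⌊0.30 × 9⌋ = 2 poor respondents.
So at least 3 − 2 = 1 must be lifted.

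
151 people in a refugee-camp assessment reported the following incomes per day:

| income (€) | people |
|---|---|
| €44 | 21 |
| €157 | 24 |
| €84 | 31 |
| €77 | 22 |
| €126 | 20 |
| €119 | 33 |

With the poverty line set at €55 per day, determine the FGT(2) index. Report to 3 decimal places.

Below z: 21×€44 (q = 21 of N = 151).
Gap ratios (z−y)/z: (55−44)/55 = 0.2000 (×21).
Squared: 0.0400 (×21).
Sum = 0.840000; P₂ = 0.840000 / 151 = 0.006.

0.006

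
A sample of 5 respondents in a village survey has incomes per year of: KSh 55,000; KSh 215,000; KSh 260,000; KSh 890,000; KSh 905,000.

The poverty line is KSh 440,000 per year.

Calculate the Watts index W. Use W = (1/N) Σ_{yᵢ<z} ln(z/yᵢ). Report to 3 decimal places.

Poor units: KSh 55,000, KSh 215,000, KSh 260,000 (q = 3 of N = 5).
Log shortfalls: ln(440000/55000) = 2.0794; ln(440000/215000) = 0.7161; ln(440000/260000) = 0.5261.
W = 3.321671 / 5 = 0.664.

0.664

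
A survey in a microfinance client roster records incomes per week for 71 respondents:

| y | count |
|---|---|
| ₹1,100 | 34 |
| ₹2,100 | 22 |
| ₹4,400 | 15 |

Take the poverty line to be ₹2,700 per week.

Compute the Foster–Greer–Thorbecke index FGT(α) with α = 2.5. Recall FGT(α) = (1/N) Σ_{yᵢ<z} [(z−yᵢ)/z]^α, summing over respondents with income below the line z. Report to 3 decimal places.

Incomes under z: 34×₹1,100, 22×₹2,100 (q = 56 of N = 71).
Gap ratios (z−y)/z: (2700−1100)/2700 = 0.5926 (×34); (2700−2100)/2700 = 0.2222 (×22).
Raised to α = 2.5: 0.27033 (×34); 0.02328 (×22).
Sum = 9.703285; FGT(2.5) = 9.703285 / 71 = 0.137.

0.137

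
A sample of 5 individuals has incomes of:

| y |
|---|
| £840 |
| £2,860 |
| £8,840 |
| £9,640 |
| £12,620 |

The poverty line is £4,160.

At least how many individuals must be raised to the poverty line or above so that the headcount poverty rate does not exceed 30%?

Currently q = 2 of N = 5 are below the line (H = 0.400).
A headcount ratio of at most 30% allows at most ⌊0.30 × 5⌋ = 1 poor individuals.
So at least 2 − 1 = 1 must be lifted.

1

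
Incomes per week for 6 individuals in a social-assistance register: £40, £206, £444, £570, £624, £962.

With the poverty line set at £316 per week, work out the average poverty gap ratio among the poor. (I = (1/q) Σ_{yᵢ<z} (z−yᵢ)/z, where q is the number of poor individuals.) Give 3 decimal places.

0.611

Below the line: £40, £206 (q = 2 of N = 6).
Shortfall ratios (z−y)/z: 0.8734, 0.3481; sum = 1.221519.
I averages over the q = 2 poor units only: 1.221519 / 2 = 0.611.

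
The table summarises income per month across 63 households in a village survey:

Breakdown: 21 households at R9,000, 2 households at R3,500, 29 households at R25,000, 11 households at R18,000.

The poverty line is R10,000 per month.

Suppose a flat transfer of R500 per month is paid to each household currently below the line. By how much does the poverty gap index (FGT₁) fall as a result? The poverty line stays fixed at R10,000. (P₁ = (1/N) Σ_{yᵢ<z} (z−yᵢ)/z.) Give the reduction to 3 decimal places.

0.018

Before: below the line — 2×R3,500, 21×R9,000; poverty gap index (FGT₁) = 0.05397.
After the R500 transfer: below the line — 2×R4,000, 21×R9,500; poverty gap index (FGT₁) = 0.03571.
Reduction = 0.05397 − 0.03571 = 0.018.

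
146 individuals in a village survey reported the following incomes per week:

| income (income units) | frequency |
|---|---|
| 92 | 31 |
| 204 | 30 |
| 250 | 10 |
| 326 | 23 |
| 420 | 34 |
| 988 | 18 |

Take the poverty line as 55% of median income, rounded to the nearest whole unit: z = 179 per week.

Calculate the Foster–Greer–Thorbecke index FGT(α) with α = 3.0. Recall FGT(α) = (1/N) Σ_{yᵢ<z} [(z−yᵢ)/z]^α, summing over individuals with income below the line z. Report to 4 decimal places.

Incomes under z: 31×92 (q = 31 of N = 146).
Normalized shortfalls: (179−92)/179 = 0.4860 (×31).
Raised to α = 3.0: 0.11482 (×31).
Sum = 3.559265; FGT(3.0) = 3.559265 / 146 = 0.0244.

0.0244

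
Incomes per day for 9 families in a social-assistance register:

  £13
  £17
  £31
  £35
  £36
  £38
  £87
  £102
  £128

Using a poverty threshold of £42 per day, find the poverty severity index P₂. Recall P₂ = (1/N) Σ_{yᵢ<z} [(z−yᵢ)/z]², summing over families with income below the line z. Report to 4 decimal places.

Below the line: £13, £17, £31, £35, £36, £38 (q = 6 of N = 9).
Shortfall ratios: (42−13)/42 = 0.6905; (42−17)/42 = 0.5952; (42−31)/42 = 0.2619; (42−35)/42 = 0.1667; (42−36)/42 = 0.1429; (42−38)/42 = 0.0952.
Squared: 0.4768; 0.3543; 0.0686; 0.0278; 0.0204; 0.0091.
Sum = 0.956916; P₂ = 0.956916 / 9 = 0.1063.

0.1063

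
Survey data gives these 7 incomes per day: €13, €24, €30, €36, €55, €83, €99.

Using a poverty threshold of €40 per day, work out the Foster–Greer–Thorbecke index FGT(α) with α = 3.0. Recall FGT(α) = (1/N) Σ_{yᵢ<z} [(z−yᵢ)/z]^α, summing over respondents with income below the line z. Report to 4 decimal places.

Below z: €13, €24, €30, €36 (q = 4 of N = 7).
Normalized shortfalls: (40−13)/40 = 0.6750; (40−24)/40 = 0.4000; (40−30)/40 = 0.2500; (40−36)/40 = 0.1000.
Raised to α = 3.0: 0.30755; 0.06400; 0.01562; 0.00100.
Sum = 0.388172; FGT(3.0) = 0.388172 / 7 = 0.0555.

0.0555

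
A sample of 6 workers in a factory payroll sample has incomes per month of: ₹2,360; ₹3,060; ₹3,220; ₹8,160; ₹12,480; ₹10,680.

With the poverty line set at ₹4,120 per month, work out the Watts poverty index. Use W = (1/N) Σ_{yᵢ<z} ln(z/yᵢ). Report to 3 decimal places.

Incomes under z: ₹2,360, ₹3,060, ₹3,220 (q = 3 of N = 6).
ln(z/y) terms: ln(4120/2360) = 0.5572; ln(4120/3060) = 0.2974; ln(4120/3220) = 0.2465.
W = 1.101102 / 6 = 0.184.

0.184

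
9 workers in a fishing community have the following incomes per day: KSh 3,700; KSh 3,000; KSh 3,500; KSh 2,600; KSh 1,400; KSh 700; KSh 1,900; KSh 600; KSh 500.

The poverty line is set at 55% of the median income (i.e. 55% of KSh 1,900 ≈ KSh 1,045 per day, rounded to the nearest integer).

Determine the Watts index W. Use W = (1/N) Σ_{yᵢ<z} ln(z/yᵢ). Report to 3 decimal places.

Incomes under z: KSh 500, KSh 600, KSh 700 (q = 3 of N = 9).
Log gaps: ln(1045/500) = 0.7372; ln(1045/600) = 0.5548; ln(1045/700) = 0.4007.
W = 1.692698 / 9 = 0.188.

0.188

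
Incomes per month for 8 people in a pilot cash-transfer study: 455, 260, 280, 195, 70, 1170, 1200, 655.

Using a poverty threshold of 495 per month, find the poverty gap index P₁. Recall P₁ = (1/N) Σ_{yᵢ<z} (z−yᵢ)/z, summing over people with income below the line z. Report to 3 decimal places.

Poor units: 70, 195, 260, 280, 455 (q = 5 of N = 8).
Normalized shortfalls: (495−70)/495 = 0.8586; (495−195)/495 = 0.6061; (495−260)/495 = 0.4747; (495−280)/495 = 0.4343; (495−455)/495 = 0.0808.
Sum of shortfalls = 2.454545; P₁ averages over all N: 2.454545 / 8 = 0.307.

0.307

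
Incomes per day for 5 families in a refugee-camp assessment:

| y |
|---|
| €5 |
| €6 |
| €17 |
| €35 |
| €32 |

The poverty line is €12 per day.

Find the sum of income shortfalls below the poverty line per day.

Below z: €5, €6 (q = 2 of N = 5).
Individual gaps: 12−5 = 7; 12−6 = 6.
Aggregate gap = €13.

€13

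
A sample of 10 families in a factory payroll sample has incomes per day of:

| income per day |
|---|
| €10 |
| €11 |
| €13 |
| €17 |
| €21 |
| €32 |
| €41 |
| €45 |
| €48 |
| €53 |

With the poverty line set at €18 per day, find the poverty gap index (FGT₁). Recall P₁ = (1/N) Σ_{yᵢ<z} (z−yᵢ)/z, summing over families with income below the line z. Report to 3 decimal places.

0.117

Poor units: €10, €11, €13, €17 (q = 4 of N = 10).
Gap ratios (z−y)/z: (18−10)/18 = 0.4444; (18−11)/18 = 0.3889; (18−13)/18 = 0.2778; (18−17)/18 = 0.0556.
Σ = 1.166667. Dividing by the full population N = 10 gives P₁ = 0.117.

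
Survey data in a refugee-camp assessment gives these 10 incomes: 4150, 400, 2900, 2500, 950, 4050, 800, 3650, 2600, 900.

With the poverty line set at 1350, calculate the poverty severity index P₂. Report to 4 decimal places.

Below z: 400, 800, 900, 950 (q = 4 of N = 10).
Gap ratios (z−y)/z: (1350−400)/1350 = 0.7037; (1350−800)/1350 = 0.4074; (1350−900)/1350 = 0.3333; (1350−950)/1350 = 0.2963.
Squared: 0.4952; 0.1660; 0.1111; 0.0878.
Sum = 0.860082; P₂ = 0.860082 / 10 = 0.0860.

0.0860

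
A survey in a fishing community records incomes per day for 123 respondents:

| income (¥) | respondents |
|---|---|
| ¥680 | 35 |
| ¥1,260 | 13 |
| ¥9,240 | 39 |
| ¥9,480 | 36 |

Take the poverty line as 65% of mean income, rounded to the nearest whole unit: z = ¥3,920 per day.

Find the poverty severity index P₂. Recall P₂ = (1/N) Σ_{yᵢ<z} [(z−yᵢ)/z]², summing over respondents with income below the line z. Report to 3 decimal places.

0.243

Below the line: 35×¥680, 13×¥1,260 (q = 48 of N = 123).
Gap ratios (z−y)/z: (3920−680)/3920 = 0.8265 (×35); (3920−1260)/3920 = 0.6786 (×13).
Squared: 0.6832 (×35); 0.4605 (×13).
Sum = 29.896319; P₂ = 29.896319 / 123 = 0.243.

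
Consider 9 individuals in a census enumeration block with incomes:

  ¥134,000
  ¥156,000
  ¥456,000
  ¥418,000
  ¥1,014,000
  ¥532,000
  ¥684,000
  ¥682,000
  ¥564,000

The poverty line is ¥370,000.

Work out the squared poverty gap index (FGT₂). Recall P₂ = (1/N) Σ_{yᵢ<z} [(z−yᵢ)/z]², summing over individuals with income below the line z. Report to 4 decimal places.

0.0824

Below z: ¥134,000, ¥156,000 (q = 2 of N = 9).
Relative gaps: (370000−134000)/370000 = 0.6378; (370000−156000)/370000 = 0.5784.
Squared: 0.4068; 0.3345.
Sum = 0.741359; P₂ = 0.741359 / 9 = 0.0824.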